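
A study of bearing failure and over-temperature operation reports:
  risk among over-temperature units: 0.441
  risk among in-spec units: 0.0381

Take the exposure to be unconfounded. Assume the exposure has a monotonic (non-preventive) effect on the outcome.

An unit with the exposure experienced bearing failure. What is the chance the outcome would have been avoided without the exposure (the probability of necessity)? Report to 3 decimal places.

PN ≈ 0.914

Let p₁ = 0.441, p₀ = 0.0381.
Under exogeneity and monotonicity, PN = (p₁ − p₀) / p₁.
PN = (0.441 − 0.0381) / 0.441 = 0.4029 / 0.441 ≈ 0.9136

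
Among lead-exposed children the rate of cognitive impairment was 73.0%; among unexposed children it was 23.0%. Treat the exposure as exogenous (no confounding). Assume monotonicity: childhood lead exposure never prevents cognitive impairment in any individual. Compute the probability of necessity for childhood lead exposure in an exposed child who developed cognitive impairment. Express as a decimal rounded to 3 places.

p₁ = 0.73, p₀ = 0.23.
Under exogeneity and monotonicity, PN = (p₁ − p₀) / p₁.
PN = (0.73 − 0.23) / 0.73 = 0.5 / 0.73 ≈ 0.6849

PN ≈ 0.685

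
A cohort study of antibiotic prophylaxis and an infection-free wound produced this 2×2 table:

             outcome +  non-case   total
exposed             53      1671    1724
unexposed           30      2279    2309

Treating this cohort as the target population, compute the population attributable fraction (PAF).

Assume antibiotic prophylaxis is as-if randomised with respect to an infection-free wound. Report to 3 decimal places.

p₁ = P(outcome | exposed) = 53/1724 = 0.030742
p₀ = P(outcome | unexposed) = 30/2309 = 0.012993
Exposure prevalence π = 1724/4033 = 0.42747; overall risk P(Y=1) = 0.02058.
Under exogeneity, PAF = [P(Y=1) − p₀]/P(Y=1).
PAF = (0.02058 − 0.012993) / 0.02058 ≈ 0.3687

PAF ≈ 0.369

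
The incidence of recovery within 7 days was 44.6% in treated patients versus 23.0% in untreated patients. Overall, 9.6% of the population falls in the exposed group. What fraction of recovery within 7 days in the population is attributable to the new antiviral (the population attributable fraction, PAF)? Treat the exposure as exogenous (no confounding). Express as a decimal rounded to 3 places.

p₁ = 0.446, p₀ = 0.23.
Overall risk P(Y=1) = π·p₁ + (1−π)·p₀ = 0.096×0.446 + 0.904×0.23 = 0.25074.
Under exogeneity, PAF = [P(Y=1) − p₀] / P(Y=1).
PAF = (0.25074 − 0.23) / 0.25074 ≈ 0.0827

PAF ≈ 0.083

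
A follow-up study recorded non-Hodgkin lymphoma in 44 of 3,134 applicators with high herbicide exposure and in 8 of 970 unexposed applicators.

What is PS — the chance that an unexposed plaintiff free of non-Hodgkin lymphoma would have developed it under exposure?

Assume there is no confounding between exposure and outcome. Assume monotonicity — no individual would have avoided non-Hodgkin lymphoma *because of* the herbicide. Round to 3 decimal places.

p₁ = P(outcome | exposed) = 44/3134 = 0.01404
p₀ = P(outcome | unexposed) = 8/970 = 0.0082474
Under exogeneity and monotonicity, PS = (p₁ − p₀) / (1 − p₀).
PS = (0.01404 − 0.0082474) / (1 − 0.0082474) = 0.0057921 / 0.99175 ≈ 0.0058

PS ≈ 0.006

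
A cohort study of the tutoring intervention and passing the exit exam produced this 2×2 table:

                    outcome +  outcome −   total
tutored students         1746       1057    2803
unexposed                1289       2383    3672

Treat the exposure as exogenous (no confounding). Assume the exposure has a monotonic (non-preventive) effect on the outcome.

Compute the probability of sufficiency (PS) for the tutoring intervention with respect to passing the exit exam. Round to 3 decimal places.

PS ≈ 0.419

p₁ = P(outcome | exposed) = 1746/2803 = 0.6229
p₀ = P(outcome | unexposed) = 1289/3672 = 0.35103
Under exogeneity and monotonicity, PS = (p₁ − p₀)/(1 − p₀).
PS = (0.6229 − 0.35103) / 0.64897 ≈ 0.4189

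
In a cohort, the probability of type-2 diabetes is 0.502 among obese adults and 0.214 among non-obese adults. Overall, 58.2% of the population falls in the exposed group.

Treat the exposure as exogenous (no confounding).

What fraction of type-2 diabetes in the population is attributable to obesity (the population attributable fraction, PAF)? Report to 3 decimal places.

Let p₁ = 0.502, p₀ = 0.214.
Overall risk P(Y=1) = π·p₁ + (1−π)·p₀ = 0.582×0.502 + 0.418×0.214 = 0.38162.
Under exogeneity, PAF = [P(Y=1) − p₀] / P(Y=1).
PAF = (0.38162 − 0.214) / 0.38162 ≈ 0.4392

PAF ≈ 0.439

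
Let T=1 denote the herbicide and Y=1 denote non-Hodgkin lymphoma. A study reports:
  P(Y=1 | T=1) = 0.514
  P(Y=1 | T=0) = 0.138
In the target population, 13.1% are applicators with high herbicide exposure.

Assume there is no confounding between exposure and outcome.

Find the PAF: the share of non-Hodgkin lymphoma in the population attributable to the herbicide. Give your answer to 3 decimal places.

PAF ≈ 0.263

Let p₁ = 0.514, p₀ = 0.138.
Overall risk P(Y=1) = π·p₁ + (1−π)·p₀ = 0.131×0.514 + 0.869×0.138 = 0.18726.
Under exogeneity, PAF = [P(Y=1) − p₀] / P(Y=1).
PAF = (0.18726 − 0.138) / 0.18726 ≈ 0.2630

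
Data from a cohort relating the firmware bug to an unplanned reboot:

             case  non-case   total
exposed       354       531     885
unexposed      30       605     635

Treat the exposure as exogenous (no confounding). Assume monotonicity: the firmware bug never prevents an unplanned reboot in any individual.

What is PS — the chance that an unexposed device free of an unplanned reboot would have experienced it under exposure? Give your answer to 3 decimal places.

p₁ = P(outcome | exposed) = 354/885 = 0.4
p₀ = P(outcome | unexposed) = 30/635 = 0.047244
Under exogeneity and monotonicity, PS = (p₁ − p₀) / (1 − p₀).
PS = (0.4 − 0.047244) / (1 − 0.047244) = 0.35276 / 0.95276 ≈ 0.3702

PS ≈ 0.370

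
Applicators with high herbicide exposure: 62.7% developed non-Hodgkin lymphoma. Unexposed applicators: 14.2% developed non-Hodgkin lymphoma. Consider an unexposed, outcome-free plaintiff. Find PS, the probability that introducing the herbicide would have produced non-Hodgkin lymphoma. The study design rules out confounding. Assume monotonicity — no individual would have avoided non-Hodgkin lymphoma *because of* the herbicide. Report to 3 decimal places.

PS ≈ 0.565

p₁ = 0.627, p₀ = 0.142.
Under exogeneity and monotonicity, PS = (p₁ − p₀) / (1 − p₀).
PS = (0.627 − 0.142) / (1 − 0.142) = 0.485 / 0.858 ≈ 0.5653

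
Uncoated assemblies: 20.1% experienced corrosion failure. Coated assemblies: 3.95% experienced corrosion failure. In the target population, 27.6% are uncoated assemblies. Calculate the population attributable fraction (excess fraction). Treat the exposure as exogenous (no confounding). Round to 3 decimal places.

p₁ = 0.201, p₀ = 0.0395.
Overall risk P(Y=1) = π·p₁ + (1−π)·p₀ = 0.276×0.201 + 0.724×0.0395 = 0.084074.
Under exogeneity, PAF = [P(Y=1) − p₀] / P(Y=1).
PAF = (0.084074 − 0.0395) / 0.084074 ≈ 0.5302

PAF ≈ 0.530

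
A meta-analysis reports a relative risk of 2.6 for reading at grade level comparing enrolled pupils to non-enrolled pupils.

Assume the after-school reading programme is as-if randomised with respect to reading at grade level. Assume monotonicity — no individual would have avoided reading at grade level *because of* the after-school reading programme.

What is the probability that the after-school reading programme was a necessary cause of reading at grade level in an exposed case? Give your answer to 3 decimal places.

PN ≈ 0.615

Under exogeneity and monotonicity, PN = (RR − 1) / RR = 1 − 1/RR.
PN = (2.6 − 1) / 2.6 = 1.6 / 2.6 ≈ 0.6154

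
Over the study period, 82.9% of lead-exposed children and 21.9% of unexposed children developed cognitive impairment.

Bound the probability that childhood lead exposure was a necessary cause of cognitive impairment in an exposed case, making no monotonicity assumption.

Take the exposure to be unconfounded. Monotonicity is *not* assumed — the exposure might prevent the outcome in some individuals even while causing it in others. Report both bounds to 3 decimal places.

0.736 ≤ PN ≤ 0.942

p₁ = 0.829, p₀ = 0.219.
Under exogeneity alone the bounds on PN are max{0,(p₁−p₀)/p₁} ≤ PN ≤ min{1,(1−p₀)/p₁}.
  lower = (p₁ − p₀)/p₁ = 0.61 / 0.829 ≈ 0.7358
  upper = min{1, (1 − p₀)/p₁} = 0.781 / 0.829 ≈ 0.9421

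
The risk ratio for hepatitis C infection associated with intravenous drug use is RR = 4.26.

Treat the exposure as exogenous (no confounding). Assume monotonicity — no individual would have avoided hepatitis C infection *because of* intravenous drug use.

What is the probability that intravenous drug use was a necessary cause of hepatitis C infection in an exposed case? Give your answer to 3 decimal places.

Under exogeneity and monotonicity, PN = (RR − 1) / RR = 1 − 1/RR.
PN = (4.26 − 1) / 4.26 = 3.26 / 4.26 ≈ 0.7653

PN ≈ 0.765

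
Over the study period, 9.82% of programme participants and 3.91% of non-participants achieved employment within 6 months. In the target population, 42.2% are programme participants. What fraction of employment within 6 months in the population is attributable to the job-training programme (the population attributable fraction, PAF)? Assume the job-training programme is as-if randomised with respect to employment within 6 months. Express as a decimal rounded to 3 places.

p₁ = 0.0982, p₀ = 0.0391.
Overall risk P(Y=1) = π·p₁ + (1−π)·p₀ = 0.422×0.0982 + 0.578×0.0391 = 0.06404.
Under exogeneity, PAF = [P(Y=1) − p₀] / P(Y=1).
PAF = (0.06404 − 0.0391) / 0.06404 ≈ 0.3894

PAF ≈ 0.389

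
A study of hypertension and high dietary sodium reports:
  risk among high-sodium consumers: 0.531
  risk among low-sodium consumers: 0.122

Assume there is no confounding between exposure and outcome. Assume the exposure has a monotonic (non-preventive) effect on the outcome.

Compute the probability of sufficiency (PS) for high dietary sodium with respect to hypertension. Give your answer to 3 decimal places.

Let p₁ = 0.531, p₀ = 0.122.
Under exogeneity and monotonicity, PS = (p₁ − p₀) / (1 − p₀).
PS = (0.531 − 0.122) / (1 − 0.122) = 0.409 / 0.878 ≈ 0.4658

PS ≈ 0.466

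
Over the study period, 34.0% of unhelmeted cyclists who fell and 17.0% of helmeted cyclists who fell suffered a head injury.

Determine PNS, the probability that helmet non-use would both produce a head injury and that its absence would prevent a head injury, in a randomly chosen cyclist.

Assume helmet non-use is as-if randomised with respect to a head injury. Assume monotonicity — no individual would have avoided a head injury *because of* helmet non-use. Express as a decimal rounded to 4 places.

PNS ≈ 0.1700

p₁ = 0.34, p₀ = 0.17.
Under exogeneity and monotonicity, PNS = p₁ − p₀.
PNS = 0.34 − 0.17 = 0.17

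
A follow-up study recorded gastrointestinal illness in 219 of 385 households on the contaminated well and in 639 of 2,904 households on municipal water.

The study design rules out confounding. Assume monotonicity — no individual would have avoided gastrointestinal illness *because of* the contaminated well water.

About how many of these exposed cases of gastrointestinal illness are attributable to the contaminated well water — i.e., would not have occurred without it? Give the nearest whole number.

p₁ = P(outcome | exposed) = 219/385 = 0.56883
p₀ = P(outcome | unexposed) = 639/2904 = 0.22004
PN = (p₁ − p₀)/p₁ = (0.56883 − 0.22004) / 0.56883 ≈ 0.61317.
Attributable cases ≈ PN × (exposed cases) = 0.61317 × 219 ≈ 134.28.

about 134 cases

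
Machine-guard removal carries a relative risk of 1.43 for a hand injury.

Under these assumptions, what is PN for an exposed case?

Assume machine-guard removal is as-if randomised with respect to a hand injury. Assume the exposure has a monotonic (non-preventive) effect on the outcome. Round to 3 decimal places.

Under exogeneity and monotonicity, PN = (RR − 1) / RR = 1 − 1/RR.
PN = (1.43 − 1) / 1.43 = 0.43 / 1.43 ≈ 0.3007

PN ≈ 0.301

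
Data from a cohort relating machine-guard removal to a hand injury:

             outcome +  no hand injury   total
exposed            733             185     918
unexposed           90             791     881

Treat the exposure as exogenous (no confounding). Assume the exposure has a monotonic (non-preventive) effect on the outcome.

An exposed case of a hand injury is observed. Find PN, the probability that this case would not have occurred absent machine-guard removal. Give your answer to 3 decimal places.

p₁ = P(outcome | exposed) = 733/918 = 0.79847
p₀ = P(outcome | unexposed) = 90/881 = 0.10216
Under exogeneity and monotonicity, PN = (p₁ − p₀) / p₁.
PN = (0.79847 − 0.10216) / 0.79847 = 0.69632 / 0.79847 ≈ 0.8721

PN ≈ 0.872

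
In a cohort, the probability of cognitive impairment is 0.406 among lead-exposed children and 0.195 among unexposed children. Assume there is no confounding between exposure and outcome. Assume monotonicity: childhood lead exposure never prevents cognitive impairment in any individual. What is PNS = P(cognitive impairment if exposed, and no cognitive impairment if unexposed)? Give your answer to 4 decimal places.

PNS ≈ 0.2110

Let p₁ = 0.406, p₀ = 0.195.
Under exogeneity and monotonicity, PNS = p₁ − p₀.
PNS = 0.406 − 0.195 = 0.211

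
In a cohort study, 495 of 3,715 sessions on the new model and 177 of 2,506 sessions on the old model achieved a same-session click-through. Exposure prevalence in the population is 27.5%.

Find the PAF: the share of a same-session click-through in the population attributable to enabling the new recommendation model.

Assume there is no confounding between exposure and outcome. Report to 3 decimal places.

p₁ = P(outcome | exposed) = 495/3715 = 0.13324
p₀ = P(outcome | unexposed) = 177/2506 = 0.07063
Overall risk P(Y=1) = π·p₁ + (1−π)·p₀ = 0.275×0.13324 + 0.725×0.07063 = 0.087849.
Under exogeneity, PAF = [P(Y=1) − p₀] / P(Y=1).
PAF = (0.087849 − 0.07063) / 0.087849 ≈ 0.1960

PAF ≈ 0.196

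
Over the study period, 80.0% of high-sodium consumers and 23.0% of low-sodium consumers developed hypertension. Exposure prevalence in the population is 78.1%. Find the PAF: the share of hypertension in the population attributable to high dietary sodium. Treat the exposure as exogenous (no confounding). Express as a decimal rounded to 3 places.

PAF ≈ 0.659

p₁ = 0.8, p₀ = 0.23.
Overall risk P(Y=1) = π·p₁ + (1−π)·p₀ = 0.781×0.8 + 0.219×0.23 = 0.67517.
Under exogeneity, PAF = [P(Y=1) − p₀] / P(Y=1).
PAF = (0.67517 − 0.23) / 0.67517 ≈ 0.6593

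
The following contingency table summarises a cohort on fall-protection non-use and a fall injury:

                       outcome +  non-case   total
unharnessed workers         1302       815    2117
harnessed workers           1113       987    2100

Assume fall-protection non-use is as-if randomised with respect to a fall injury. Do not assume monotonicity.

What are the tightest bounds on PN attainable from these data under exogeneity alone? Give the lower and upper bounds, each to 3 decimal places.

p₁ = P(outcome | exposed) = 1302/2117 = 0.61502
p₀ = P(outcome | unexposed) = 1113/2100 = 0.53
Under exogeneity alone the bounds on PN are max{0,(p₁−p₀)/p₁} ≤ PN ≤ min{1,(1−p₀)/p₁}.
  lower = (p₁ − p₀)/p₁ = 0.085021 / 0.61502 ≈ 0.1382
  upper = min{1, (1 − p₀)/p₁} = 0.47 / 0.61502 ≈ 0.7642

0.138 ≤ PN ≤ 0.764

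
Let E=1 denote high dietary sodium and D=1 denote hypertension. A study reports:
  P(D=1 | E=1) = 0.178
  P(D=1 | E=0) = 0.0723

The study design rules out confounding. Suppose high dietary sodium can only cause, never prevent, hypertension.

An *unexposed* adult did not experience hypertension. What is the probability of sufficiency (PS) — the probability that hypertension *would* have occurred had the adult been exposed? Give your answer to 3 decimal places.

PS ≈ 0.114

Let p₁ = 0.178, p₀ = 0.0723.
Under exogeneity and monotonicity, PS = (p₁ − p₀) / (1 − p₀).
PS = (0.178 − 0.0723) / (1 − 0.0723) = 0.1057 / 0.9277 ≈ 0.1139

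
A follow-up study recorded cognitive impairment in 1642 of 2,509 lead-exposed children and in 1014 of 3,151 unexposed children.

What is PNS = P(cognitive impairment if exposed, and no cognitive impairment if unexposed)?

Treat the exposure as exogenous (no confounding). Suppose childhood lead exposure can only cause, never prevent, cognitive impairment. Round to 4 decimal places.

p₁ = P(outcome | exposed) = 1642/2509 = 0.65444
p₀ = P(outcome | unexposed) = 1014/3151 = 0.3218
Under exogeneity and monotonicity, PNS = p₁ − p₀.
PNS = 0.65444 − 0.3218 = 0.33264

PNS ≈ 0.3326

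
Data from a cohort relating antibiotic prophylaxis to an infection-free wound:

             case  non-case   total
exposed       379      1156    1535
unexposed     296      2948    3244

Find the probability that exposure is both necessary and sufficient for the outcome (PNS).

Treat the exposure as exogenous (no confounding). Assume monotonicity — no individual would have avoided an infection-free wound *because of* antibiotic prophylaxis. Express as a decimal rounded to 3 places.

PNS ≈ 0.156

p₁ = P(outcome | exposed) = 379/1535 = 0.24691
p₀ = P(outcome | unexposed) = 296/3244 = 0.091245
Under exogeneity and monotonicity, PNS = p₁ − p₀.
PNS = 0.24691 − 0.091245 = 0.15566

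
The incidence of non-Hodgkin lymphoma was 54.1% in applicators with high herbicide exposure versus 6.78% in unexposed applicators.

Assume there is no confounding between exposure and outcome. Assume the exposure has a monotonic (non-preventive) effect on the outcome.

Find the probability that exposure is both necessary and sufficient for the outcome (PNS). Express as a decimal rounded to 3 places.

PNS ≈ 0.473

p₁ = 0.541, p₀ = 0.0678.
Under exogeneity and monotonicity, PNS = p₁ − p₀.
PNS = 0.541 − 0.0678 = 0.4732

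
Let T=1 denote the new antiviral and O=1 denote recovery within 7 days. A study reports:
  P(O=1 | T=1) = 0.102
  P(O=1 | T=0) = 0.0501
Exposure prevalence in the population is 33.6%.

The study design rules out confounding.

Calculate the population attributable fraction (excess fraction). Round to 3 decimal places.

Let p₁ = 0.102, p₀ = 0.0501.
Overall risk P(Y=1) = π·p₁ + (1−π)·p₀ = 0.336×0.102 + 0.664×0.0501 = 0.067538.
Under exogeneity, PAF = [P(Y=1) − p₀] / P(Y=1).
PAF = (0.067538 − 0.0501) / 0.067538 ≈ 0.2582

PAF ≈ 0.258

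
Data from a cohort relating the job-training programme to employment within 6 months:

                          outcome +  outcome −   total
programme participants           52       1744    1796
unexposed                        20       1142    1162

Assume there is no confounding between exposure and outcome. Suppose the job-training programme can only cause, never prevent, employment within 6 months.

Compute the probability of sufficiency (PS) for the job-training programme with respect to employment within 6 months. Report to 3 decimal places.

PS ≈ 0.012

p₁ = P(outcome | exposed) = 52/1796 = 0.028953
p₀ = P(outcome | unexposed) = 20/1162 = 0.017212
Under exogeneity and monotonicity, PS = (p₁ − p₀) / (1 − p₀).
PS = (0.028953 − 0.017212) / (1 − 0.017212) = 0.011742 / 0.98279 ≈ 0.0119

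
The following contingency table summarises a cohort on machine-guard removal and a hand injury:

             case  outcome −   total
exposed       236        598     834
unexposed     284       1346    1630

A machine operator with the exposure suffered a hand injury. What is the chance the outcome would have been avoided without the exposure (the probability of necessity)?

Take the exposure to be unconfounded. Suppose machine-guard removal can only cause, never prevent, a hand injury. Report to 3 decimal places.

PN ≈ 0.384

p₁ = P(outcome | exposed) = 236/834 = 0.28297
p₀ = P(outcome | unexposed) = 284/1630 = 0.17423
Under exogeneity and monotonicity, PN = (p₁ − p₀)/p₁.
PN = (0.28297 − 0.17423) / 0.28297 ≈ 0.3843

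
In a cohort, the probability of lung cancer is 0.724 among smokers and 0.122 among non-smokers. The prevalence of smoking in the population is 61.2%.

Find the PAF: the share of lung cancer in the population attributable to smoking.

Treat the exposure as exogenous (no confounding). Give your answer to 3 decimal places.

Let p₁ = 0.724, p₀ = 0.122.
Overall risk P(Y=1) = π·p₁ + (1−π)·p₀ = 0.612×0.724 + 0.388×0.122 = 0.49042.
Under exogeneity, PAF = [P(Y=1) − p₀] / P(Y=1).
PAF = (0.49042 − 0.122) / 0.49042 ≈ 0.7512

PAF ≈ 0.751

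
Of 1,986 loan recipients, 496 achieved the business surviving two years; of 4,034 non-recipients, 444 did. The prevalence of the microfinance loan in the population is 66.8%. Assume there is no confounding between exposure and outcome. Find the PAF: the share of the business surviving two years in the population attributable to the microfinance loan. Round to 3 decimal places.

PAF ≈ 0.459

p₁ = P(outcome | exposed) = 496/1986 = 0.24975
p₀ = P(outcome | unexposed) = 444/4034 = 0.11006
Overall risk P(Y=1) = π·p₁ + (1−π)·p₀ = 0.668×0.24975 + 0.332×0.11006 = 0.20337.
Under exogeneity, PAF = [P(Y=1) − p₀] / P(Y=1).
PAF = (0.20337 − 0.11006) / 0.20337 ≈ 0.4588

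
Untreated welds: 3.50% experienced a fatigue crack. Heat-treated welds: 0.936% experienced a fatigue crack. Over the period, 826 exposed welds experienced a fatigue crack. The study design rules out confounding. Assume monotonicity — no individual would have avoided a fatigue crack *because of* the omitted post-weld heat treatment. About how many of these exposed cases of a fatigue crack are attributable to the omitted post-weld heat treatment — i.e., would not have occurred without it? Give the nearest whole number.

about 605 cases

p₁ = 0.035, p₀ = 0.00936.
PN = (p₁ − p₀)/p₁ = (0.035 − 0.00936) / 0.035 ≈ 0.73257.
Attributable cases ≈ PN × (exposed cases) = 0.73257 × 826 ≈ 605.10.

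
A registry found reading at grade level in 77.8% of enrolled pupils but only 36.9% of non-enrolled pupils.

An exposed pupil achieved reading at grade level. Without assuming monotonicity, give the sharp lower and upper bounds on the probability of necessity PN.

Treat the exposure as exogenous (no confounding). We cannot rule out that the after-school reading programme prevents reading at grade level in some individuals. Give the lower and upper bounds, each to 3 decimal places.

p₁ = 0.778, p₀ = 0.369.
Under exogeneity alone the bounds on PN are max{0,(p₁−p₀)/p₁} ≤ PN ≤ min{1,(1−p₀)/p₁}.
  lower = (p₁ − p₀)/p₁ = 0.409 / 0.778 ≈ 0.5257
  upper = min{1, (1 − p₀)/p₁} = 0.631 / 0.778 ≈ 0.8111

0.526 ≤ PN ≤ 0.811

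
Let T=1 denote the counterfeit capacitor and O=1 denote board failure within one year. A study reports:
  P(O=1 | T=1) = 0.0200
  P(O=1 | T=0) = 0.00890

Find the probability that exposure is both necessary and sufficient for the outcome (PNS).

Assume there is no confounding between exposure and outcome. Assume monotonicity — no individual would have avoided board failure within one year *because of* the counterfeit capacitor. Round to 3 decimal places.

Let p₁ = 0.02, p₀ = 0.0089.
Under exogeneity and monotonicity, PNS = p₁ − p₀.
PNS = 0.02 − 0.0089 = 0.0111

PNS ≈ 0.011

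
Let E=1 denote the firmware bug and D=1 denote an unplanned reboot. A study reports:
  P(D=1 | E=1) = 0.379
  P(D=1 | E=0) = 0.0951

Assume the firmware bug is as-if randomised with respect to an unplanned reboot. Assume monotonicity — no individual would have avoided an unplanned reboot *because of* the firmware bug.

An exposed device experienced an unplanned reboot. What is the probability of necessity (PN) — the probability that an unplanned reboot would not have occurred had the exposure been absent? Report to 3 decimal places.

PN ≈ 0.749

Let p₁ = 0.379, p₀ = 0.0951.
Under exogeneity and monotonicity, PN = (p₁ − p₀) / p₁.
PN = (0.379 − 0.0951) / 0.379 = 0.2839 / 0.379 ≈ 0.7491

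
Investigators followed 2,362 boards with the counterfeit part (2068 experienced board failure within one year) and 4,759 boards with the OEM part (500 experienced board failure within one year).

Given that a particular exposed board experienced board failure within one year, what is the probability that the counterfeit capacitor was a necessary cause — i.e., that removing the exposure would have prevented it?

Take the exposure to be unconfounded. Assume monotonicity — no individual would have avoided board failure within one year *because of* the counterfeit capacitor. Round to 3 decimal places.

PN ≈ 0.880

p₁ = P(outcome | exposed) = 2068/2362 = 0.87553
p₀ = P(outcome | unexposed) = 500/4759 = 0.10506
Under exogeneity and monotonicity, PN = (p₁ − p₀) / p₁.
PN = (0.87553 − 0.10506) / 0.87553 = 0.77047 / 0.87553 ≈ 0.8800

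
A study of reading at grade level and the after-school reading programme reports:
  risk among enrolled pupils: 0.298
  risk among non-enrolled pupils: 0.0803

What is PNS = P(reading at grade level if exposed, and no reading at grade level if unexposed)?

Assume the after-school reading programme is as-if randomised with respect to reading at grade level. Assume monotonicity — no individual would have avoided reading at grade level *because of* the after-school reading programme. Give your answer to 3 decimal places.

Let p₁ = 0.298, p₀ = 0.0803.
Under exogeneity and monotonicity, PNS = p₁ − p₀.
PNS = 0.298 − 0.0803 = 0.2177

PNS ≈ 0.218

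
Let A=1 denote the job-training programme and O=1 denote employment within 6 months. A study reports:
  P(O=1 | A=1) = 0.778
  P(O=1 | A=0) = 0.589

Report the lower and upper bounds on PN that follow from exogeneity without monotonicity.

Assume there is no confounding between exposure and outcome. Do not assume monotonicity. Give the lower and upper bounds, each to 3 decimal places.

Let p₁ = 0.778, p₀ = 0.589.
Under exogeneity alone the bounds on PN are max{0,(p₁−p₀)/p₁} ≤ PN ≤ min{1,(1−p₀)/p₁}.
  lower = (p₁ − p₀)/p₁ = 0.189 / 0.778 ≈ 0.2429
  upper = min{1, (1 − p₀)/p₁} = 0.411 / 0.778 ≈ 0.5283

0.243 ≤ PN ≤ 0.528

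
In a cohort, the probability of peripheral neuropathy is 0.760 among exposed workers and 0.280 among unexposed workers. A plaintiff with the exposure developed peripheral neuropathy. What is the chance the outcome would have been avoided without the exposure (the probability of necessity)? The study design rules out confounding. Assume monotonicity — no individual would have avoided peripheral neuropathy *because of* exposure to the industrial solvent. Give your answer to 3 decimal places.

Let p₁ = 0.76, p₀ = 0.28.
Under exogeneity and monotonicity, PN = (p₁ − p₀) / p₁.
PN = (0.76 − 0.28) / 0.76 = 0.48 / 0.76 ≈ 0.6316

PN ≈ 0.632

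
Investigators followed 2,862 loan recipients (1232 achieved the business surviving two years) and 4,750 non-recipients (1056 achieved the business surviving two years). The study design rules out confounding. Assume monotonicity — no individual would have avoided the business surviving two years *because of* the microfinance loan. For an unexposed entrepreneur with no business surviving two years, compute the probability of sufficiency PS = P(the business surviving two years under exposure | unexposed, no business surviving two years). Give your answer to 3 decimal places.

PS ≈ 0.268

p₁ = P(outcome | exposed) = 1232/2862 = 0.43047
p₀ = P(outcome | unexposed) = 1056/4750 = 0.22232
Under exogeneity and monotonicity, PS = (p₁ − p₀) / (1 − p₀).
PS = (0.43047 − 0.22232) / (1 − 0.22232) = 0.20815 / 0.77768 ≈ 0.2677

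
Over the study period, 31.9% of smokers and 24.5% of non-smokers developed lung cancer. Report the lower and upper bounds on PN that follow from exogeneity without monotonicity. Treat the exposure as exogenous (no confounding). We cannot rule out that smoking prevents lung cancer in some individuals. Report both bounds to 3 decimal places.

0.232 ≤ PN ≤ 1.000

p₁ = 0.319, p₀ = 0.245.
Under exogeneity alone the bounds on PN are max{0,(p₁−p₀)/p₁} ≤ PN ≤ min{1,(1−p₀)/p₁}.
  lower = (p₁ − p₀)/p₁ = 0.074 / 0.319 ≈ 0.2320
  upper = min{1, (1 − p₀)/p₁} = 0.755 / 0.319 ≈ 2.3668 → capped at 1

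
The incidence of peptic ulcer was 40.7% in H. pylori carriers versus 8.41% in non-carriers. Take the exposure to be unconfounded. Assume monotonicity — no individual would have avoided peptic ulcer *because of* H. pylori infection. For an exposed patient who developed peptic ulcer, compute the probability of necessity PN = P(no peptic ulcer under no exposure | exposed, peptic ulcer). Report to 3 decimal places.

p₁ = 0.407, p₀ = 0.0841.
Under exogeneity and monotonicity, PN = (p₁ − p₀) / p₁.
PN = (0.407 − 0.0841) / 0.407 = 0.3229 / 0.407 ≈ 0.7934

PN ≈ 0.793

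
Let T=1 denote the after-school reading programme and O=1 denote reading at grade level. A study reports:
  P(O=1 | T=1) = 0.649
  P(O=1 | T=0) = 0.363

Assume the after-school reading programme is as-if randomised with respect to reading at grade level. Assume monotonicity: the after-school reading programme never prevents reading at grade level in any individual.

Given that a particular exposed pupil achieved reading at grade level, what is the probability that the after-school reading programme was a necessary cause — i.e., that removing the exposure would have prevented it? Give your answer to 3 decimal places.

PN ≈ 0.441

Let p₁ = 0.649, p₀ = 0.363.
Under exogeneity and monotonicity, PN = (p₁ − p₀) / p₁.
PN = (0.649 − 0.363) / 0.649 = 0.286 / 0.649 ≈ 0.4407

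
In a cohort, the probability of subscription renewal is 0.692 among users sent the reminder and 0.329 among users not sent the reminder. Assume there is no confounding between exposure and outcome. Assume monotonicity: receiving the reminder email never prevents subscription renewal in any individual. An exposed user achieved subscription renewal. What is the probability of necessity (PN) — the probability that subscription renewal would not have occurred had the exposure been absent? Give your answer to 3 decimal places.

PN ≈ 0.525

Let p₁ = 0.692, p₀ = 0.329.
Under exogeneity and monotonicity, PN = (p₁ − p₀) / p₁.
PN = (0.692 − 0.329) / 0.692 = 0.363 / 0.692 ≈ 0.5246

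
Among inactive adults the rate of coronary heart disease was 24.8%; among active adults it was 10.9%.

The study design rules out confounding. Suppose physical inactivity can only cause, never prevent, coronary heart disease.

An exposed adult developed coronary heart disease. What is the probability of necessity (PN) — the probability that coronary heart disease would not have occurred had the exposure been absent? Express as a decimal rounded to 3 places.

p₁ = 0.248, p₀ = 0.109.
Under exogeneity and monotonicity, PN = (p₁ − p₀) / p₁.
PN = (0.248 − 0.109) / 0.248 = 0.139 / 0.248 ≈ 0.5605

PN ≈ 0.560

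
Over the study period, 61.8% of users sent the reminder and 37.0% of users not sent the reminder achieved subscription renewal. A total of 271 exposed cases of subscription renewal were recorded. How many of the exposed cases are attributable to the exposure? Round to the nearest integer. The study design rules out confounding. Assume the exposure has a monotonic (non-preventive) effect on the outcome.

p₁ = 0.618, p₀ = 0.37.
PN = (p₁ − p₀)/p₁ = (0.618 − 0.37) / 0.618 ≈ 0.40129.
Attributable cases ≈ PN × (exposed cases) = 0.40129 × 271 ≈ 108.75.

about 109 cases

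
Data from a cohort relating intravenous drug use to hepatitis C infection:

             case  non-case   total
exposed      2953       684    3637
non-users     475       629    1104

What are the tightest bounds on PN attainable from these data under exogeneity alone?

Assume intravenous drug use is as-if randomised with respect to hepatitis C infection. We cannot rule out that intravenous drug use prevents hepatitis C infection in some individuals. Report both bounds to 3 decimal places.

0.470 ≤ PN ≤ 0.702

p₁ = P(outcome | exposed) = 2953/3637 = 0.81193
p₀ = P(outcome | unexposed) = 475/1104 = 0.43025
Under exogeneity alone the bounds on PN are max{0,(p₁−p₀)/p₁} ≤ PN ≤ min{1,(1−p₀)/p₁}.
  lower = (p₁ − p₀)/p₁ = 0.38168 / 0.81193 ≈ 0.4701
  upper = min{1, (1 − p₀)/p₁} = 0.56975 / 0.81193 ≈ 0.7017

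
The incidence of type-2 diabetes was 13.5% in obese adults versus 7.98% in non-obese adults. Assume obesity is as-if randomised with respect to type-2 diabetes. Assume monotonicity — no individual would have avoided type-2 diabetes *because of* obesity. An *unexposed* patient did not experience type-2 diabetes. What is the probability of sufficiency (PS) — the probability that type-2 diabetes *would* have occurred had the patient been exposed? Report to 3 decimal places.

PS ≈ 0.060

p₁ = 0.135, p₀ = 0.0798.
Under exogeneity and monotonicity, PS = (p₁ − p₀) / (1 − p₀).
PS = (0.135 − 0.0798) / (1 − 0.0798) = 0.0552 / 0.9202 ≈ 0.0600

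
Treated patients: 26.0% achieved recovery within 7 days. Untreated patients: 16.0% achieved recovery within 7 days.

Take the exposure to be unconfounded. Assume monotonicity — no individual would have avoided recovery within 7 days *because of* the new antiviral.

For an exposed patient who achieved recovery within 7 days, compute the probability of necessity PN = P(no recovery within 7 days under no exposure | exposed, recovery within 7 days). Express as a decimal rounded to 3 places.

p₁ = 0.26, p₀ = 0.16.
Under exogeneity and monotonicity, PN = (p₁ − p₀) / p₁.
PN = (0.26 − 0.16) / 0.26 = 0.1 / 0.26 ≈ 0.3846

PN ≈ 0.385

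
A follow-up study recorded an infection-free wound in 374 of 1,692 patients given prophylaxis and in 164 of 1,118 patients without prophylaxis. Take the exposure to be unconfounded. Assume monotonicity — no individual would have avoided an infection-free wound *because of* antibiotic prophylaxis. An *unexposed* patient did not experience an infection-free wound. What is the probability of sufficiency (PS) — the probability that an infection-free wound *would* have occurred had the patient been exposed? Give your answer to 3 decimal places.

PS ≈ 0.087

p₁ = P(outcome | exposed) = 374/1692 = 0.22104
p₀ = P(outcome | unexposed) = 164/1118 = 0.14669
Under exogeneity and monotonicity, PS = (p₁ − p₀) / (1 − p₀).
PS = (0.22104 − 0.14669) / (1 − 0.14669) = 0.07435 / 0.85331 ≈ 0.0871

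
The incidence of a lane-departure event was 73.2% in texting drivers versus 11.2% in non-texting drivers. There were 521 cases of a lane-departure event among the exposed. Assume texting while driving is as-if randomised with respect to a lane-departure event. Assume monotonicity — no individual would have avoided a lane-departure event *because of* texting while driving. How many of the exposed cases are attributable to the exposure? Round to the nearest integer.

p₁ = 0.732, p₀ = 0.112.
PN = (p₁ − p₀)/p₁ = (0.732 − 0.112) / 0.732 ≈ 0.84699.
Attributable cases ≈ PN × (exposed cases) = 0.84699 × 521 ≈ 441.28.

about 441 cases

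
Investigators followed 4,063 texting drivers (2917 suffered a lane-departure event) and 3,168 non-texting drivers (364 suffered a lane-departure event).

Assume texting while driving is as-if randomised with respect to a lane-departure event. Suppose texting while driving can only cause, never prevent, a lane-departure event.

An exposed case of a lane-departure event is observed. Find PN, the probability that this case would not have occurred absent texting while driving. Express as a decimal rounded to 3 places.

p₁ = P(outcome | exposed) = 2917/4063 = 0.71794
p₀ = P(outcome | unexposed) = 364/3168 = 0.1149
Under exogeneity and monotonicity, PN = (p₁ − p₀) / p₁.
PN = (0.71794 − 0.1149) / 0.71794 = 0.60304 / 0.71794 ≈ 0.8400

PN ≈ 0.840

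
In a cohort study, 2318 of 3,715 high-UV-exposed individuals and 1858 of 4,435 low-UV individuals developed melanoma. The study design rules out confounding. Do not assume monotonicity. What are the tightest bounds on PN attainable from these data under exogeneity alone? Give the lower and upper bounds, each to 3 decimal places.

p₁ = P(outcome | exposed) = 2318/3715 = 0.62396
p₀ = P(outcome | unexposed) = 1858/4435 = 0.41894
Under exogeneity alone the bounds on PN are max{0,(p₁−p₀)/p₁} ≤ PN ≤ min{1,(1−p₀)/p₁}.
  lower = (p₁ − p₀)/p₁ = 0.20502 / 0.62396 ≈ 0.3286
  upper = min{1, (1 − p₀)/p₁} = 0.58106 / 0.62396 ≈ 0.9312

0.329 ≤ PN ≤ 0.931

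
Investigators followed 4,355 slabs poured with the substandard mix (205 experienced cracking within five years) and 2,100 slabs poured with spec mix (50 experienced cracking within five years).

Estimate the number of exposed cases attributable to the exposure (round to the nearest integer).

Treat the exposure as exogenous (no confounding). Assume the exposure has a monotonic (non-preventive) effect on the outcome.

about 101 cases

p₁ = P(outcome | exposed) = 205/4355 = 0.047072
p₀ = P(outcome | unexposed) = 50/2100 = 0.02381
PN = (p₁ − p₀)/p₁ = (0.047072 − 0.02381) / 0.047072 ≈ 0.49419.
Attributable cases ≈ PN × (exposed cases) = 0.49419 × 205 ≈ 101.31.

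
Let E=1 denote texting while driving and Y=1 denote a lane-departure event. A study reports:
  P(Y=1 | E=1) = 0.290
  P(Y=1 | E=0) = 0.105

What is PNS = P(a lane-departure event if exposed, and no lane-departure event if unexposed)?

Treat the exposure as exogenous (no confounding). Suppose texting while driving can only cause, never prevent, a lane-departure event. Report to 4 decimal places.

Let p₁ = 0.29, p₀ = 0.105.
Under exogeneity and monotonicity, PNS = p₁ − p₀.
PNS = 0.29 − 0.105 = 0.185

PNS ≈ 0.1850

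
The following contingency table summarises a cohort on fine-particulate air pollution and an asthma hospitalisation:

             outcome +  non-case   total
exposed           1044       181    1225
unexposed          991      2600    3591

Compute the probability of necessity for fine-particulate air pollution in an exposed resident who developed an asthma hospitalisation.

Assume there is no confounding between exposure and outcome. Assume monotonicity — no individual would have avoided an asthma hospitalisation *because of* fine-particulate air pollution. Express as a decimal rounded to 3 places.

PN ≈ 0.676

p₁ = P(outcome | exposed) = 1044/1225 = 0.85224
p₀ = P(outcome | unexposed) = 991/3591 = 0.27597
Under exogeneity and monotonicity, PN = (p₁ − p₀) / p₁.
PN = (0.85224 − 0.27597) / 0.85224 = 0.57628 / 0.85224 ≈ 0.6762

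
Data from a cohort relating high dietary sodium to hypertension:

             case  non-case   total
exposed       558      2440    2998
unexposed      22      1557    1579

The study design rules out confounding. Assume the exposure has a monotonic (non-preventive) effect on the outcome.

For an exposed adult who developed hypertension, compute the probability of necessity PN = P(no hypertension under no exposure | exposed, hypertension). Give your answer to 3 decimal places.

PN ≈ 0.925

p₁ = P(outcome | exposed) = 558/2998 = 0.18612
p₀ = P(outcome | unexposed) = 22/1579 = 0.013933
Under exogeneity and monotonicity, PN = (p₁ − p₀)/p₁.
PN = (0.18612 − 0.013933) / 0.18612 ≈ 0.9251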